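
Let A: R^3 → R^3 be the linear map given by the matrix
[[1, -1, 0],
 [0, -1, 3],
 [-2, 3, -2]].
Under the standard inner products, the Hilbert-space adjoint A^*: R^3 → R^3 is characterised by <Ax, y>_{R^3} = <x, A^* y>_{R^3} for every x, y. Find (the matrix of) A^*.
A^* = A^T =
[[1, 0, -2],
 [-1, -1, 3],
 [0, 3, -2]]

For real matrices with standard dot products, the defining identity <Ax, y> = <x, A^* y> gives (Ax)^T y = x^T (A^*) y, i.e. x^T A^T y = x^T (A^*) y. Since this holds for all x, y, we must have A^* = A^T. Therefore
A^* =
[[1, 0, -2],
 [-1, -1, 3],
 [0, 3, -2]].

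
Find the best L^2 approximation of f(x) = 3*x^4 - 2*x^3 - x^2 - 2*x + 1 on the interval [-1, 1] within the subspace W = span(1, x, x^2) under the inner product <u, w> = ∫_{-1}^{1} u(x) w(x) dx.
g(x) = 11*x^2/7 - 16*x/5 + 26/35

The best approximation g ∈ W is the orthogonal projection of f onto W. Writing g = a_0 + a_1 x + a_2 x^2, the coefficients solve the normal equations G · a = b where
  G_{ij} = <φ_i, φ_j> and b_i = <f, φ_i>, with φ_0 = 1, φ_1 = x, φ_2 = x^2.
G =
  [2, 0, 2/3]
  [0, 2/3, 0]
  [2/3, 0, 2/5],
b = (38/15, -32/15, 118/105).
Solving gives a_0 = 26/35, a_1 = -16/5, a_2 = 11/7, so
  g(x) = 11*x^2/7 - 16*x/5 + 26/35.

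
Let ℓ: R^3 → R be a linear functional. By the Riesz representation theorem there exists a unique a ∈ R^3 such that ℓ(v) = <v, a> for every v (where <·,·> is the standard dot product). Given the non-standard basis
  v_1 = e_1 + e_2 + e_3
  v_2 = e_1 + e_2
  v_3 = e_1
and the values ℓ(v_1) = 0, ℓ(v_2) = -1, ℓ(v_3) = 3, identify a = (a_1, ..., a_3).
a = (3, -4, 1)

Write a = (a_1, ..., a_3) in the standard basis. For each basis vector v_i, ℓ(v_i) = <v_i, a> is a linear equation in the a_j's. Collect the n equations into a matrix system V a = ℓ, where row i of V is v_i (expressed in the standard basis). Since V is invertible (lower-triangular with 1s on the diagonal, up to permutation), solve by back-substitution:
  V =
[[1, 1, 1],
 [1, 1, 0],
 [1, 0, 0]]
  V a = (0, -1, 3)
Solving gives a = (3, -4, 1).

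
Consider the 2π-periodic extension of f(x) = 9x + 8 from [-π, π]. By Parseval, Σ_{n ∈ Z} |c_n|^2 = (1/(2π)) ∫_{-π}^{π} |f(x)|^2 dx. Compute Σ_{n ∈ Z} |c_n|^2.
Σ |c_n|^2 = 27π^2 + 64

Expand and integrate term by term over [-π, π]:
  ∫ (9x)^2 dx = 81·(2π^3/3); ∫ 2·9·(8)·x dx = 0 (odd integrand); ∫ 8^2 dx = 64·2π.
So (1/(2π)) ∫_{-π}^{π} (9x + 8)^2 dx = 81π^2/3 + 64 = 27π^2 + 64.
Parseval ⇒ Σ |c_n|^2 = 27π^2 + 64.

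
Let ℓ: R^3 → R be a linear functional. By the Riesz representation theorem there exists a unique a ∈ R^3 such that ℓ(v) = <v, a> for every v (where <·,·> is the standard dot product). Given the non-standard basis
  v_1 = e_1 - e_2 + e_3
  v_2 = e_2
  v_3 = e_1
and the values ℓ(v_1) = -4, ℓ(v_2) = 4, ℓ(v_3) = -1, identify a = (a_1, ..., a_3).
a = (-1, 4, 1)

Write a = (a_1, ..., a_3) in the standard basis. For each basis vector v_i, ℓ(v_i) = <v_i, a> is a linear equation in the a_j's. Collect the n equations into a matrix system V a = ℓ, where row i of V is v_i (expressed in the standard basis). Since V is invertible (lower-triangular with 1s on the diagonal, up to permutation), solve by back-substitution:
  V =
[[1, -1, 1],
 [0, 1, 0],
 [1, 0, 0]]
  V a = (-4, 4, -1)
Solving gives a = (-1, 4, 1).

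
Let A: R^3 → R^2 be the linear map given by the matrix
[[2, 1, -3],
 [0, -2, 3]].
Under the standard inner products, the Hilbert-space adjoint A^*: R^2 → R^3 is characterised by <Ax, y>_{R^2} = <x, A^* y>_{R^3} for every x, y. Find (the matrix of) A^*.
A^* = A^T =
[[2, 0],
 [1, -2],
 [-3, 3]]

For real matrices with standard dot products, the defining identity <Ax, y> = <x, A^* y> gives (Ax)^T y = x^T (A^*) y, i.e. x^T A^T y = x^T (A^*) y. Since this holds for all x, y, we must have A^* = A^T. Therefore
A^* =
[[2, 0],
 [1, -2],
 [-3, 3]].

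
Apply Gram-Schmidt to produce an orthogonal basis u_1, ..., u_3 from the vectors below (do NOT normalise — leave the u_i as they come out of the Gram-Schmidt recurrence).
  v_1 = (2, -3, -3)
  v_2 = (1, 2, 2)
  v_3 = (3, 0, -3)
Orthogonal basis:
  u_1 = (2, -3, -3)
  u_2 = (21/11, 7/11, 7/11)
  u_3 = (0, 3/2, -3/2)

Apply the Gram-Schmidt recurrence
  u_1 = v_1
  u_i = v_i − Σ_{j<i} ((v_i · u_j) / (u_j · u_j)) · u_j.

Step by step this gives:
  u_1 = (2, -3, -3)
  u_2 = (21/11, 7/11, 7/11)
  u_3 = (0, 3/2, -3/2)

Orthogonality check:
  u_2 · u_1 = 0 (should be 0)
  u_3 · u_1 = 0 (should be 0)
  u_3 · u_2 = 0 (should be 0)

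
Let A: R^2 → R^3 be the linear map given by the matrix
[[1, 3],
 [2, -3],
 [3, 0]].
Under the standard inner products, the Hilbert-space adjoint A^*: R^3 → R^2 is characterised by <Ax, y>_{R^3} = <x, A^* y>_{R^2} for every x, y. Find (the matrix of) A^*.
A^* = A^T =
[[1, 2, 3],
 [3, -3, 0]]

For real matrices with standard dot products, the defining identity <Ax, y> = <x, A^* y> gives (Ax)^T y = x^T (A^*) y, i.e. x^T A^T y = x^T (A^*) y. Since this holds for all x, y, we must have A^* = A^T. Therefore
A^* =
[[1, 2, 3],
 [3, -3, 0]].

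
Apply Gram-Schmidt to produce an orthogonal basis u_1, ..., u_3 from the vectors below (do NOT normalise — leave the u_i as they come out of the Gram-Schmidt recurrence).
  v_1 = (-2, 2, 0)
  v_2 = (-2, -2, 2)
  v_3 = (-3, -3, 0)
Orthogonal basis:
  u_1 = (-2, 2, 0)
  u_2 = (-2, -2, 2)
  u_3 = (-1, -1, -2)

Apply the Gram-Schmidt recurrence
  u_1 = v_1
  u_i = v_i − Σ_{j<i} ((v_i · u_j) / (u_j · u_j)) · u_j.

Step by step this gives:
  u_1 = (-2, 2, 0)
  u_2 = (-2, -2, 2)
  u_3 = (-1, -1, -2)

Orthogonality check:
  u_2 · u_1 = 0 (should be 0)
  u_3 · u_1 = 0 (should be 0)
  u_3 · u_2 = 0 (should be 0)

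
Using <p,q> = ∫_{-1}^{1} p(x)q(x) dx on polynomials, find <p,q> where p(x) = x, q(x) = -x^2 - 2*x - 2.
<p,q> = -4/3

Expand the product: p(x)·q(x) = -x^3 - 2*x^2 - 2*x.
∫_{-1}^{1} of each monomial x^k gives [2/(k+1) if k even, 0 if k odd]. Integrating term-by-term (or equivalently evaluating the antiderivative F(x) = -x^4/4 - 2*x^3/3 - x^2 at the endpoints):
  F(1) − F(−1) = -23/12 − (-7/12) = -4/3.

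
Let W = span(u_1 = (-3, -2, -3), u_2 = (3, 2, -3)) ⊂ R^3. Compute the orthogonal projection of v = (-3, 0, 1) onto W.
proj_W(v) = (-27/13, -18/13, 1)

Set up U = [u_1 | ... | u_2] ∈ R^(3×2). The projector onto W = col(U) is P = U (U^T U)^(-1) U^T.
Compute U^T U =
  [22, -4]
  [-4, 22],
and U^T v = (6, -12).
Solve U^T U · c = U^T v for the coefficients: c = (7/39, -20/39). The projection is proj_W(v) = U c.
Check: (v - proj_W(v)) · u_1 = 0  (should be 0).
Check: (v - proj_W(v)) · u_2 = 0  (should be 0).
Result: proj_W(v) = (-27/13, -18/13, 1).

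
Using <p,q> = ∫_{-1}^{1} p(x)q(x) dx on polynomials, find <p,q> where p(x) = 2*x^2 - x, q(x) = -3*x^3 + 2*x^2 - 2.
<p,q> = 2/15

Expand the product: p(x)·q(x) = -6*x^5 + 7*x^4 - 2*x^3 - 4*x^2 + 2*x.
∫_{-1}^{1} of each monomial x^k gives [2/(k+1) if k even, 0 if k odd]. Integrating term-by-term (or equivalently evaluating the antiderivative F(x) = -x^6 + 7*x^5/5 - x^4/2 - 4*x^3/3 + x^2 at the endpoints):
  F(1) − F(−1) = -13/30 − (-17/30) = 2/15.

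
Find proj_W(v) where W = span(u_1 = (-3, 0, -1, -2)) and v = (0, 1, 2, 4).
proj_W(v) = (15/7, 0, 5/7, 10/7)

Set up U = [u_1 | ... | u_1] ∈ R^(4×1). The projector onto W = col(U) is P = U (U^T U)^(-1) U^T.
Compute U^T U =
  [14],
and U^T v = (-10).
Solve U^T U · c = U^T v for the coefficients: c = (-5/7). The projection is proj_W(v) = U c.
Check: (v - proj_W(v)) · u_1 = 0  (should be 0).
Result: proj_W(v) = (15/7, 0, 5/7, 10/7).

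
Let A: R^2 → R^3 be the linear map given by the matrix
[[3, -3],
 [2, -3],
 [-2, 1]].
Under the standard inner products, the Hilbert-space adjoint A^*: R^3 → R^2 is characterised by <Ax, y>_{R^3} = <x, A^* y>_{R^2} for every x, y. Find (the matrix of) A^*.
A^* = A^T =
[[3, 2, -2],
 [-3, -3, 1]]

For real matrices with standard dot products, the defining identity <Ax, y> = <x, A^* y> gives (Ax)^T y = x^T (A^*) y, i.e. x^T A^T y = x^T (A^*) y. Since this holds for all x, y, we must have A^* = A^T. Therefore
A^* =
[[3, 2, -2],
 [-3, -3, 1]].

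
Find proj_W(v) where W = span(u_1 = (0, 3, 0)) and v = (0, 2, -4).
proj_W(v) = (0, 2, 0)

Set up U = [u_1 | ... | u_1] ∈ R^(3×1). The projector onto W = col(U) is P = U (U^T U)^(-1) U^T.
Compute U^T U =
  [9],
and U^T v = (6).
Solve U^T U · c = U^T v for the coefficients: c = (2/3). The projection is proj_W(v) = U c.
Check: (v - proj_W(v)) · u_1 = 0  (should be 0).
Result: proj_W(v) = (0, 2, 0).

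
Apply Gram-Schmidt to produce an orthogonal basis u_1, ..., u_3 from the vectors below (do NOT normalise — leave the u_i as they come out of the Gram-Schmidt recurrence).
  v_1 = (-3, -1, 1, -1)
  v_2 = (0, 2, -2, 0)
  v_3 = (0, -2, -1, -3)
Orthogonal basis:
  u_1 = (-3, -1, 1, -1)
  u_2 = (-1, 5/3, -5/3, -1/3)
  u_3 = (9/10, -3/2, -3/2, -27/10)

Apply the Gram-Schmidt recurrence
  u_1 = v_1
  u_i = v_i − Σ_{j<i} ((v_i · u_j) / (u_j · u_j)) · u_j.

Step by step this gives:
  u_1 = (-3, -1, 1, -1)
  u_2 = (-1, 5/3, -5/3, -1/3)
  u_3 = (9/10, -3/2, -3/2, -27/10)

Orthogonality check:
  u_2 · u_1 = 0 (should be 0)
  u_3 · u_1 = 0 (should be 0)
  u_3 · u_2 = 0 (should be 0)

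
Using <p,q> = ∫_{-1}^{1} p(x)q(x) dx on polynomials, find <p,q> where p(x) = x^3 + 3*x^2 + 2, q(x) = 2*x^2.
<p,q> = 76/15

Expand the product: p(x)·q(x) = 2*x^5 + 6*x^4 + 4*x^2.
∫_{-1}^{1} of each monomial x^k gives [2/(k+1) if k even, 0 if k odd]. Integrating term-by-term (or equivalently evaluating the antiderivative F(x) = x^6/3 + 6*x^5/5 + 4*x^3/3 at the endpoints):
  F(1) − F(−1) = 43/15 − (-11/5) = 76/15.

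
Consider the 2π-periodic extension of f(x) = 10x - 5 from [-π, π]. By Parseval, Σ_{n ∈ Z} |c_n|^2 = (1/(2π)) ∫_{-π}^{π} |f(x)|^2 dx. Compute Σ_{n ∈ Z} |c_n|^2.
Σ |c_n|^2 = 100π^2/3 + 25

Expand and integrate term by term over [-π, π]:
  ∫ (10x)^2 dx = 100·(2π^3/3); ∫ 2·10·(-5)·x dx = 0 (odd integrand); ∫ (-5)^2 dx = 25·2π.
So (1/(2π)) ∫_{-π}^{π} (10x - 5)^2 dx = 100π^2/3 + 25 = 100π^2/3 + 25.
Parseval ⇒ Σ |c_n|^2 = 100π^2/3 + 25.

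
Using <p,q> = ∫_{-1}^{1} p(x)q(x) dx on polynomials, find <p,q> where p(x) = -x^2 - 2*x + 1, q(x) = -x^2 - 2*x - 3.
<p,q> = -8/5

Expand the product: p(x)·q(x) = x^4 + 4*x^3 + 6*x^2 + 4*x - 3.
∫_{-1}^{1} of each monomial x^k gives [2/(k+1) if k even, 0 if k odd]. Integrating term-by-term (or equivalently evaluating the antiderivative F(x) = x^5/5 + x^4 + 2*x^3 + 2*x^2 - 3*x at the endpoints):
  F(1) − F(−1) = 11/5 − (19/5) = -8/5.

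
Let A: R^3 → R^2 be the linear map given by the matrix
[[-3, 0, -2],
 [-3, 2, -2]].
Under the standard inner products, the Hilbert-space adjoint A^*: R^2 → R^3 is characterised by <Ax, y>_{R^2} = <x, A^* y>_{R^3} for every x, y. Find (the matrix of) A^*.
A^* = A^T =
[[-3, -3],
 [0, 2],
 [-2, -2]]

For real matrices with standard dot products, the defining identity <Ax, y> = <x, A^* y> gives (Ax)^T y = x^T (A^*) y, i.e. x^T A^T y = x^T (A^*) y. Since this holds for all x, y, we must have A^* = A^T. Therefore
A^* =
[[-3, -3],
 [0, 2],
 [-2, -2]].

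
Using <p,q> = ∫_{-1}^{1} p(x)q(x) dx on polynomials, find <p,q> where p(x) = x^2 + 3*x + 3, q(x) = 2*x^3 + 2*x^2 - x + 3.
<p,q> = 126/5

Expand the product: p(x)·q(x) = 2*x^5 + 8*x^4 + 11*x^3 + 6*x^2 + 6*x + 9.
∫_{-1}^{1} of each monomial x^k gives [2/(k+1) if k even, 0 if k odd]. Integrating term-by-term (or equivalently evaluating the antiderivative F(x) = x^6/3 + 8*x^5/5 + 11*x^4/4 + 2*x^3 + 3*x^2 + 9*x at the endpoints):
  F(1) − F(−1) = 1121/60 − (-391/60) = 126/5.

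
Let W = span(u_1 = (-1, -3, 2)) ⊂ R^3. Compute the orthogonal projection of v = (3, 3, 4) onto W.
proj_W(v) = (2/7, 6/7, -4/7)

Set up U = [u_1 | ... | u_1] ∈ R^(3×1). The projector onto W = col(U) is P = U (U^T U)^(-1) U^T.
Compute U^T U =
  [14],
and U^T v = (-4).
Solve U^T U · c = U^T v for the coefficients: c = (-2/7). The projection is proj_W(v) = U c.
Check: (v - proj_W(v)) · u_1 = 0  (should be 0).
Result: proj_W(v) = (2/7, 6/7, -4/7).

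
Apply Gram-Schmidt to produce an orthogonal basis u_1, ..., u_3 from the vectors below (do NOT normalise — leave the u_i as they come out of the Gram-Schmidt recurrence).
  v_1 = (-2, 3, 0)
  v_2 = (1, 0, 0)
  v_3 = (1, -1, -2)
Orthogonal basis:
  u_1 = (-2, 3, 0)
  u_2 = (9/13, 6/13, 0)
  u_3 = (0, 0, -2)

Apply the Gram-Schmidt recurrence
  u_1 = v_1
  u_i = v_i − Σ_{j<i} ((v_i · u_j) / (u_j · u_j)) · u_j.

Step by step this gives:
  u_1 = (-2, 3, 0)
  u_2 = (9/13, 6/13, 0)
  u_3 = (0, 0, -2)

Orthogonality check:
  u_2 · u_1 = 0 (should be 0)
  u_3 · u_1 = 0 (should be 0)
  u_3 · u_2 = 0 (should be 0)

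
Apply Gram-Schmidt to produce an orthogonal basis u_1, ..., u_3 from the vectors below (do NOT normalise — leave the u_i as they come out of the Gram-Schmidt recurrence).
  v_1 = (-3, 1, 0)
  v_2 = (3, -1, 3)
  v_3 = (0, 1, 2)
Orthogonal basis:
  u_1 = (-3, 1, 0)
  u_2 = (0, 0, 3)
  u_3 = (3/10, 9/10, 0)

Apply the Gram-Schmidt recurrence
  u_1 = v_1
  u_i = v_i − Σ_{j<i} ((v_i · u_j) / (u_j · u_j)) · u_j.

Step by step this gives:
  u_1 = (-3, 1, 0)
  u_2 = (0, 0, 3)
  u_3 = (3/10, 9/10, 0)

Orthogonality check:
  u_2 · u_1 = 0 (should be 0)
  u_3 · u_1 = 0 (should be 0)
  u_3 · u_2 = 0 (should be 0)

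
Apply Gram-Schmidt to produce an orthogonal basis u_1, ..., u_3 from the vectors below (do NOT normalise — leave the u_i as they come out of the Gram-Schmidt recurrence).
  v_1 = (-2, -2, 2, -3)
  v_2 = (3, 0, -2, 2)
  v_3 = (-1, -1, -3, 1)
Orthogonal basis:
  u_1 = (-2, -2, 2, -3)
  u_2 = (31/21, -32/21, -10/21, -2/7)
  u_3 = (-186/101, -111/101, -243/101, 36/101)

Apply the Gram-Schmidt recurrence
  u_1 = v_1
  u_i = v_i − Σ_{j<i} ((v_i · u_j) / (u_j · u_j)) · u_j.

Step by step this gives:
  u_1 = (-2, -2, 2, -3)
  u_2 = (31/21, -32/21, -10/21, -2/7)
  u_3 = (-186/101, -111/101, -243/101, 36/101)

Orthogonality check:
  u_2 · u_1 = 0 (should be 0)
  u_3 · u_1 = 0 (should be 0)
  u_3 · u_2 = 0 (should be 0)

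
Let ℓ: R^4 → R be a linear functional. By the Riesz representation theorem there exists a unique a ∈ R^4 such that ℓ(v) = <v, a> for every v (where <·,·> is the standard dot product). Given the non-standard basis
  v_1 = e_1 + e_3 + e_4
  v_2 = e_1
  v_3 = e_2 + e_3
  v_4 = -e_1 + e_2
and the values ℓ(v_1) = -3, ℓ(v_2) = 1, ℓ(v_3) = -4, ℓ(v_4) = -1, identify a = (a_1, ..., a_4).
a = (1, 0, -4, 0)

Write a = (a_1, ..., a_4) in the standard basis. For each basis vector v_i, ℓ(v_i) = <v_i, a> is a linear equation in the a_j's. Collect the n equations into a matrix system V a = ℓ, where row i of V is v_i (expressed in the standard basis). Since V is invertible (lower-triangular with 1s on the diagonal, up to permutation), solve by back-substitution:
  V =
[[1, 0, 1, 1],
 [1, 0, 0, 0],
 [0, 1, 1, 0],
 [-1, 1, 0, 0]]
  V a = (-3, 1, -4, -1)
Solving gives a = (1, 0, -4, 0).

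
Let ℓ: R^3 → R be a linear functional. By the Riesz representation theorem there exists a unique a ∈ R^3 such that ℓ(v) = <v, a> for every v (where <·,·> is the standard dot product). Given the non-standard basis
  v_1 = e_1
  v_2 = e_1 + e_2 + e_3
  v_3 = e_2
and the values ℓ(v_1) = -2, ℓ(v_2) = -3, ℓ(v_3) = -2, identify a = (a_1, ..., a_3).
a = (-2, -2, 1)

Write a = (a_1, ..., a_3) in the standard basis. For each basis vector v_i, ℓ(v_i) = <v_i, a> is a linear equation in the a_j's. Collect the n equations into a matrix system V a = ℓ, where row i of V is v_i (expressed in the standard basis). Since V is invertible (lower-triangular with 1s on the diagonal, up to permutation), solve by back-substitution:
  V =
[[1, 0, 0],
 [1, 1, 1],
 [0, 1, 0]]
  V a = (-2, -3, -2)
Solving gives a = (-2, -2, 1).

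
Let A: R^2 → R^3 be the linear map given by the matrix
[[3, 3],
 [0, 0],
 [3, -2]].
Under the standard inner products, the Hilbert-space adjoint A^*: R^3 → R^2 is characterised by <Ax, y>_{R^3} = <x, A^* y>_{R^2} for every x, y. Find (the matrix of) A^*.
A^* = A^T =
[[3, 0, 3],
 [3, 0, -2]]

For real matrices with standard dot products, the defining identity <Ax, y> = <x, A^* y> gives (Ax)^T y = x^T (A^*) y, i.e. x^T A^T y = x^T (A^*) y. Since this holds for all x, y, we must have A^* = A^T. Therefore
A^* =
[[3, 0, 3],
 [3, 0, -2]].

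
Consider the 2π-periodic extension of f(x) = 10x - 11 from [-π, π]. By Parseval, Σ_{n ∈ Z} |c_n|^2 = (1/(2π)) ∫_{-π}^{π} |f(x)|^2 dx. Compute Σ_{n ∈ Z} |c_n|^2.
Σ |c_n|^2 = 100π^2/3 + 121

Expand and integrate term by term over [-π, π]:
  ∫ (10x)^2 dx = 100·(2π^3/3); ∫ 2·10·(-11)·x dx = 0 (odd integrand); ∫ (-11)^2 dx = 121·2π.
So (1/(2π)) ∫_{-π}^{π} (10x - 11)^2 dx = 100π^2/3 + 121 = 100π^2/3 + 121.
Parseval ⇒ Σ |c_n|^2 = 100π^2/3 + 121.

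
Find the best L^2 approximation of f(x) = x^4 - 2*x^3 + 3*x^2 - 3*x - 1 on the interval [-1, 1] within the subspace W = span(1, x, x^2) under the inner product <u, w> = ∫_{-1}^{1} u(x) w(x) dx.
g(x) = 27*x^2/7 - 21*x/5 - 38/35

The best approximation g ∈ W is the orthogonal projection of f onto W. Writing g = a_0 + a_1 x + a_2 x^2, the coefficients solve the normal equations G · a = b where
  G_{ij} = <φ_i, φ_j> and b_i = <f, φ_i>, with φ_0 = 1, φ_1 = x, φ_2 = x^2.
G =
  [2, 0, 2/3]
  [0, 2/3, 0]
  [2/3, 0, 2/5],
b = (2/5, -14/5, 86/105).
Solving gives a_0 = -38/35, a_1 = -21/5, a_2 = 27/7, so
  g(x) = 27*x^2/7 - 21*x/5 - 38/35.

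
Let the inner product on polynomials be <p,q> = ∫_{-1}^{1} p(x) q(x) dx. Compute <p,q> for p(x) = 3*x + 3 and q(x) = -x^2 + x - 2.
<p,q> = -12

Expand the product: p(x)·q(x) = -3*x^3 - 3*x - 6.
∫_{-1}^{1} of each monomial x^k gives [2/(k+1) if k even, 0 if k odd]. Integrating term-by-term (or equivalently evaluating the antiderivative F(x) = -3*x^4/4 - 3*x^2/2 - 6*x at the endpoints):
  F(1) − F(−1) = -33/4 − (15/4) = -12.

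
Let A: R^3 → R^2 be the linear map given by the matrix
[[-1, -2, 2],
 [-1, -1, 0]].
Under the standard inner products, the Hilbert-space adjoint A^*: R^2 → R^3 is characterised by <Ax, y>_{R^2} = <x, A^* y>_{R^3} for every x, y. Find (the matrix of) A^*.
A^* = A^T =
[[-1, -1],
 [-2, -1],
 [2, 0]]

For real matrices with standard dot products, the defining identity <Ax, y> = <x, A^* y> gives (Ax)^T y = x^T (A^*) y, i.e. x^T A^T y = x^T (A^*) y. Since this holds for all x, y, we must have A^* = A^T. Therefore
A^* =
[[-1, -1],
 [-2, -1],
 [2, 0]].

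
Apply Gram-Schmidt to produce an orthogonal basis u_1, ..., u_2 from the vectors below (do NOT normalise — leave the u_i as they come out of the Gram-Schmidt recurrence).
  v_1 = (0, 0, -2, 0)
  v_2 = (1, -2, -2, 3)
Orthogonal basis:
  u_1 = (0, 0, -2, 0)
  u_2 = (1, -2, 0, 3)

Apply the Gram-Schmidt recurrence
  u_1 = v_1
  u_i = v_i − Σ_{j<i} ((v_i · u_j) / (u_j · u_j)) · u_j.

Step by step this gives:
  u_1 = (0, 0, -2, 0)
  u_2 = (1, -2, 0, 3)

Orthogonality check:
  u_2 · u_1 = 0 (should be 0)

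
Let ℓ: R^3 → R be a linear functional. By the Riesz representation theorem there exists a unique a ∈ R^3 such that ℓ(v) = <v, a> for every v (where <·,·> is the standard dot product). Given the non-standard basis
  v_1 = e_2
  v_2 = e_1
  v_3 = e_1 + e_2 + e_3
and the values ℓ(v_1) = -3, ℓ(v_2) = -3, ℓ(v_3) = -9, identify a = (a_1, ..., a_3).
a = (-3, -3, -3)

Write a = (a_1, ..., a_3) in the standard basis. For each basis vector v_i, ℓ(v_i) = <v_i, a> is a linear equation in the a_j's. Collect the n equations into a matrix system V a = ℓ, where row i of V is v_i (expressed in the standard basis). Since V is invertible (lower-triangular with 1s on the diagonal, up to permutation), solve by back-substitution:
  V =
[[0, 1, 0],
 [1, 0, 0],
 [1, 1, 1]]
  V a = (-3, -3, -9)
Solving gives a = (-3, -3, -3).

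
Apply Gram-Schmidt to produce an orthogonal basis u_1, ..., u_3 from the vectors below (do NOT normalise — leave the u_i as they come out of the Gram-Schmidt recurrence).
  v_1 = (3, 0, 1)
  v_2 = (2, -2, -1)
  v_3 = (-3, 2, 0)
Orthogonal basis:
  u_1 = (3, 0, 1)
  u_2 = (1/2, -2, -3/2)
  u_3 = (8/65, 4/13, -24/65)

Apply the Gram-Schmidt recurrence
  u_1 = v_1
  u_i = v_i − Σ_{j<i} ((v_i · u_j) / (u_j · u_j)) · u_j.

Step by step this gives:
  u_1 = (3, 0, 1)
  u_2 = (1/2, -2, -3/2)
  u_3 = (8/65, 4/13, -24/65)

Orthogonality check:
  u_2 · u_1 = 0 (should be 0)
  u_3 · u_1 = 0 (should be 0)
  u_3 · u_2 = 0 (should be 0)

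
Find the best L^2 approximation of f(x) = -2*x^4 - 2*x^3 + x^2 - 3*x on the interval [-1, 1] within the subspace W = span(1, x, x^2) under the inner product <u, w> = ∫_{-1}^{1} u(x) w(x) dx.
g(x) = -5*x^2/7 - 21*x/5 + 6/35

The best approximation g ∈ W is the orthogonal projection of f onto W. Writing g = a_0 + a_1 x + a_2 x^2, the coefficients solve the normal equations G · a = b where
  G_{ij} = <φ_i, φ_j> and b_i = <f, φ_i>, with φ_0 = 1, φ_1 = x, φ_2 = x^2.
G =
  [2, 0, 2/3]
  [0, 2/3, 0]
  [2/3, 0, 2/5],
b = (-2/15, -14/5, -6/35).
Solving gives a_0 = 6/35, a_1 = -21/5, a_2 = -5/7, so
  g(x) = -5*x^2/7 - 21*x/5 + 6/35.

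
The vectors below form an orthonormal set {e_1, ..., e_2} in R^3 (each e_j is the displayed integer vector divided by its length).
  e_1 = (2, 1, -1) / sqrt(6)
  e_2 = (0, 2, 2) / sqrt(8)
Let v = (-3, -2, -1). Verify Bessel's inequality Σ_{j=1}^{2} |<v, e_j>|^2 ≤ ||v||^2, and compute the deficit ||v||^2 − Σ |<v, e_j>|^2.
Σ |<v, e_j>|^2 = 38/3; ||v||^2 = 14; deficit = 4/3

Write each e_j = u_j / sqrt(<u_j, u_j>) where u_j is the displayed integer vector. Then <v, e_j> = <v, u_j> / sqrt(<u_j, u_j>), so |<v, e_j>|^2 = <v, u_j>^2 / <u_j, u_j>.
Coefficients: <v, e_1> = -7/sqrt(6), <v, e_2> = -6/sqrt(8).
Square and sum: Σ |<v, e_j>|^2 = 38/3.
Compute ||v||^2 = v·v = 14.
Deficit = 14 − 38/3 = 4/3 ≥ 0, confirming Bessel's inequality. (The deficit equals ||v − Σ <v,e_j> e_j||^2, the squared distance from v to span{e_j}.)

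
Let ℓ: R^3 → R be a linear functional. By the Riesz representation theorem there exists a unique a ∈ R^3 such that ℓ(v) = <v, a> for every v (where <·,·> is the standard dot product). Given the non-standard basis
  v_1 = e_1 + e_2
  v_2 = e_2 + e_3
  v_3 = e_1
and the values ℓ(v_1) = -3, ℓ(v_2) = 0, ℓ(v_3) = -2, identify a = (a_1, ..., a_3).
a = (-2, -1, 1)

Write a = (a_1, ..., a_3) in the standard basis. For each basis vector v_i, ℓ(v_i) = <v_i, a> is a linear equation in the a_j's. Collect the n equations into a matrix system V a = ℓ, where row i of V is v_i (expressed in the standard basis). Since V is invertible (lower-triangular with 1s on the diagonal, up to permutation), solve by back-substitution:
  V =
[[1, 1, 0],
 [0, 1, 1],
 [1, 0, 0]]
  V a = (-3, 0, -2)
Solving gives a = (-2, -1, 1).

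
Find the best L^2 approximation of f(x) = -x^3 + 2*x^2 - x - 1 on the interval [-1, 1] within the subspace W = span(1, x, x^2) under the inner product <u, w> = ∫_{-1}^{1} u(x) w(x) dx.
g(x) = 2*x^2 - 8*x/5 - 1

The best approximation g ∈ W is the orthogonal projection of f onto W. Writing g = a_0 + a_1 x + a_2 x^2, the coefficients solve the normal equations G · a = b where
  G_{ij} = <φ_i, φ_j> and b_i = <f, φ_i>, with φ_0 = 1, φ_1 = x, φ_2 = x^2.
G =
  [2, 0, 2/3]
  [0, 2/3, 0]
  [2/3, 0, 2/5],
b = (-2/3, -16/15, 2/15).
Solving gives a_0 = -1, a_1 = -8/5, a_2 = 2, so
  g(x) = 2*x^2 - 8*x/5 - 1.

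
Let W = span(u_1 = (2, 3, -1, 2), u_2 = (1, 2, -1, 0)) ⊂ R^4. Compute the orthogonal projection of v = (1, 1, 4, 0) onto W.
proj_W(v) = (1/9, -1/3, 4/9, 10/9)

Set up U = [u_1 | ... | u_2] ∈ R^(4×2). The projector onto W = col(U) is P = U (U^T U)^(-1) U^T.
Compute U^T U =
  [18, 9]
  [9, 6],
and U^T v = (1, -1).
Solve U^T U · c = U^T v for the coefficients: c = (5/9, -1). The projection is proj_W(v) = U c.
Check: (v - proj_W(v)) · u_1 = 0  (should be 0).
Check: (v - proj_W(v)) · u_2 = 0  (should be 0).
Result: proj_W(v) = (1/9, -1/3, 4/9, 10/9).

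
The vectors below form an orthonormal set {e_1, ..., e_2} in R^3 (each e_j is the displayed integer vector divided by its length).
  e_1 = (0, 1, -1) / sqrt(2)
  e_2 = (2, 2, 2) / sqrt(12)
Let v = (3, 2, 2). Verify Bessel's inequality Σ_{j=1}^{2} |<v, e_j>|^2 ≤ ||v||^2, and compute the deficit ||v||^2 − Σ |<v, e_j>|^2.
Σ |<v, e_j>|^2 = 49/3; ||v||^2 = 17; deficit = 2/3

Write each e_j = u_j / sqrt(<u_j, u_j>) where u_j is the displayed integer vector. Then <v, e_j> = <v, u_j> / sqrt(<u_j, u_j>), so |<v, e_j>|^2 = <v, u_j>^2 / <u_j, u_j>.
Coefficients: <v, e_1> = 0/sqrt(2), <v, e_2> = 14/sqrt(12).
Square and sum: Σ |<v, e_j>|^2 = 49/3.
Compute ||v||^2 = v·v = 17.
Deficit = 17 − 49/3 = 2/3 ≥ 0, confirming Bessel's inequality. (The deficit equals ||v − Σ <v,e_j> e_j||^2, the squared distance from v to span{e_j}.)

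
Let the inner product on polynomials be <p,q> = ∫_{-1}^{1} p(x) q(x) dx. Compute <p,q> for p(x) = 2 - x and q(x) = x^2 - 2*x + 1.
<p,q> = 20/3

Expand the product: p(x)·q(x) = -x^3 + 4*x^2 - 5*x + 2.
∫_{-1}^{1} of each monomial x^k gives [2/(k+1) if k even, 0 if k odd]. Integrating term-by-term (or equivalently evaluating the antiderivative F(x) = -x^4/4 + 4*x^3/3 - 5*x^2/2 + 2*x at the endpoints):
  F(1) − F(−1) = 7/12 − (-73/12) = 20/3.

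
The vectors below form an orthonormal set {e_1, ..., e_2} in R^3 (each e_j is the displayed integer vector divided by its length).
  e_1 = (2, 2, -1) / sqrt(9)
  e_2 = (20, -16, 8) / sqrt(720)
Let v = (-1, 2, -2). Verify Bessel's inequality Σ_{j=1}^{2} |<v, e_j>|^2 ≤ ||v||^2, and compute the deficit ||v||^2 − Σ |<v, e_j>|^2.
Σ |<v, e_j>|^2 = 41/5; ||v||^2 = 9; deficit = 4/5

Write each e_j = u_j / sqrt(<u_j, u_j>) where u_j is the displayed integer vector. Then <v, e_j> = <v, u_j> / sqrt(<u_j, u_j>), so |<v, e_j>|^2 = <v, u_j>^2 / <u_j, u_j>.
Coefficients: <v, e_1> = 4/sqrt(9), <v, e_2> = -68/sqrt(720).
Square and sum: Σ |<v, e_j>|^2 = 41/5.
Compute ||v||^2 = v·v = 9.
Deficit = 9 − 41/5 = 4/5 ≥ 0, confirming Bessel's inequality. (The deficit equals ||v − Σ <v,e_j> e_j||^2, the squared distance from v to span{e_j}.)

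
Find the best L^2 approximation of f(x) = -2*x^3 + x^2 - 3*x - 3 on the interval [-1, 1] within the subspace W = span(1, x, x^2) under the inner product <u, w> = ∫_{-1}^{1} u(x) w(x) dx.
g(x) = x^2 - 21*x/5 - 3

The best approximation g ∈ W is the orthogonal projection of f onto W. Writing g = a_0 + a_1 x + a_2 x^2, the coefficients solve the normal equations G · a = b where
  G_{ij} = <φ_i, φ_j> and b_i = <f, φ_i>, with φ_0 = 1, φ_1 = x, φ_2 = x^2.
G =
  [2, 0, 2/3]
  [0, 2/3, 0]
  [2/3, 0, 2/5],
b = (-16/3, -14/5, -8/5).
Solving gives a_0 = -3, a_1 = -21/5, a_2 = 1, so
  g(x) = x^2 - 21*x/5 - 3.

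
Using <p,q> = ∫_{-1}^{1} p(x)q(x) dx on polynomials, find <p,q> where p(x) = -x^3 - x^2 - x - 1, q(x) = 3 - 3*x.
<p,q> = -24/5

Expand the product: p(x)·q(x) = 3*x^4 - 3.
∫_{-1}^{1} of each monomial x^k gives [2/(k+1) if k even, 0 if k odd]. Integrating term-by-term (or equivalently evaluating the antiderivative F(x) = 3*x^5/5 - 3*x at the endpoints):
  F(1) − F(−1) = -12/5 − (12/5) = -24/5.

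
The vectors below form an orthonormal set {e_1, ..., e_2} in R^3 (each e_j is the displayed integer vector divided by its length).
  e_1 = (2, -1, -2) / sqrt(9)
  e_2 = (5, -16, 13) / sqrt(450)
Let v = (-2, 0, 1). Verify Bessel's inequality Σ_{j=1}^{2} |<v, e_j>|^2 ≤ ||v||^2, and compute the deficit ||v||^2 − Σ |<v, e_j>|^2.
Σ |<v, e_j>|^2 = 201/50; ||v||^2 = 5; deficit = 49/50

Write each e_j = u_j / sqrt(<u_j, u_j>) where u_j is the displayed integer vector. Then <v, e_j> = <v, u_j> / sqrt(<u_j, u_j>), so |<v, e_j>|^2 = <v, u_j>^2 / <u_j, u_j>.
Coefficients: <v, e_1> = -6/sqrt(9), <v, e_2> = 3/sqrt(450).
Square and sum: Σ |<v, e_j>|^2 = 201/50.
Compute ||v||^2 = v·v = 5.
Deficit = 5 − 201/50 = 49/50 ≥ 0, confirming Bessel's inequality. (The deficit equals ||v − Σ <v,e_j> e_j||^2, the squared distance from v to span{e_j}.)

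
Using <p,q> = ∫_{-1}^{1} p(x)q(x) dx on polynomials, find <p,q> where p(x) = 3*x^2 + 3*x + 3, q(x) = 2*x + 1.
<p,q> = 12

Expand the product: p(x)·q(x) = 6*x^3 + 9*x^2 + 9*x + 3.
∫_{-1}^{1} of each monomial x^k gives [2/(k+1) if k even, 0 if k odd]. Integrating term-by-term (or equivalently evaluating the antiderivative F(x) = 3*x^4/2 + 3*x^3 + 9*x^2/2 + 3*x at the endpoints):
  F(1) − F(−1) = 12 − (0) = 12.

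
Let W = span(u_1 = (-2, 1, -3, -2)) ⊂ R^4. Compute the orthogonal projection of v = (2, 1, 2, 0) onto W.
proj_W(v) = (1, -1/2, 3/2, 1)

Set up U = [u_1 | ... | u_1] ∈ R^(4×1). The projector onto W = col(U) is P = U (U^T U)^(-1) U^T.
Compute U^T U =
  [18],
and U^T v = (-9).
Solve U^T U · c = U^T v for the coefficients: c = (-1/2). The projection is proj_W(v) = U c.
Check: (v - proj_W(v)) · u_1 = 0  (should be 0).
Result: proj_W(v) = (1, -1/2, 3/2, 1).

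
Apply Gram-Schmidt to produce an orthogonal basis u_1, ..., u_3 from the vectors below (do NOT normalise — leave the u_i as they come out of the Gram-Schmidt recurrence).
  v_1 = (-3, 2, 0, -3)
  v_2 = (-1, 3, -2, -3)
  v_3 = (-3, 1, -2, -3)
Orthogonal basis:
  u_1 = (-3, 2, 0, -3)
  u_2 = (16/11, 15/11, -2, -6/11)
  u_3 = (-67/91, -114/91, -124/91, -9/91)

Apply the Gram-Schmidt recurrence
  u_1 = v_1
  u_i = v_i − Σ_{j<i} ((v_i · u_j) / (u_j · u_j)) · u_j.

Step by step this gives:
  u_1 = (-3, 2, 0, -3)
  u_2 = (16/11, 15/11, -2, -6/11)
  u_3 = (-67/91, -114/91, -124/91, -9/91)

Orthogonality check:
  u_2 · u_1 = 0 (should be 0)
  u_3 · u_1 = 0 (should be 0)
  u_3 · u_2 = 0 (should be 0)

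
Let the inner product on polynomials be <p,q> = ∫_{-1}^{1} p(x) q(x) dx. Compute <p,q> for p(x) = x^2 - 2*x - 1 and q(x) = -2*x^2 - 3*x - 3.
<p,q> = 128/15

Expand the product: p(x)·q(x) = -2*x^4 + x^3 + 5*x^2 + 9*x + 3.
∫_{-1}^{1} of each monomial x^k gives [2/(k+1) if k even, 0 if k odd]. Integrating term-by-term (or equivalently evaluating the antiderivative F(x) = -2*x^5/5 + x^4/4 + 5*x^3/3 + 9*x^2/2 + 3*x at the endpoints):
  F(1) − F(−1) = 541/60 − (29/60) = 128/15.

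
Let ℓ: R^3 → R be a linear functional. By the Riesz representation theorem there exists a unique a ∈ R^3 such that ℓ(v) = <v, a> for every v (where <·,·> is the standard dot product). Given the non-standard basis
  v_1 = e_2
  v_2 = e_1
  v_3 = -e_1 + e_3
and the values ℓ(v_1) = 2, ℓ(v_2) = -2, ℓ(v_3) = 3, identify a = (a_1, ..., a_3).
a = (-2, 2, 1)

Write a = (a_1, ..., a_3) in the standard basis. For each basis vector v_i, ℓ(v_i) = <v_i, a> is a linear equation in the a_j's. Collect the n equations into a matrix system V a = ℓ, where row i of V is v_i (expressed in the standard basis). Since V is invertible (lower-triangular with 1s on the diagonal, up to permutation), solve by back-substitution:
  V =
[[0, 1, 0],
 [1, 0, 0],
 [-1, 0, 1]]
  V a = (2, -2, 3)
Solving gives a = (-2, 2, 1).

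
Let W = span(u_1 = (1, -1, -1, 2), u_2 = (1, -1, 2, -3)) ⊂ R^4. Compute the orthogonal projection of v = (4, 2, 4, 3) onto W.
proj_W(v) = (97/69, -97/69, -4/69, 13/23)

Set up U = [u_1 | ... | u_2] ∈ R^(4×2). The projector onto W = col(U) is P = U (U^T U)^(-1) U^T.
Compute U^T U =
  [7, -6]
  [-6, 15],
and U^T v = (4, 1).
Solve U^T U · c = U^T v for the coefficients: c = (22/23, 31/69). The projection is proj_W(v) = U c.
Check: (v - proj_W(v)) · u_1 = 0  (should be 0).
Check: (v - proj_W(v)) · u_2 = 0  (should be 0).
Result: proj_W(v) = (97/69, -97/69, -4/69, 13/23).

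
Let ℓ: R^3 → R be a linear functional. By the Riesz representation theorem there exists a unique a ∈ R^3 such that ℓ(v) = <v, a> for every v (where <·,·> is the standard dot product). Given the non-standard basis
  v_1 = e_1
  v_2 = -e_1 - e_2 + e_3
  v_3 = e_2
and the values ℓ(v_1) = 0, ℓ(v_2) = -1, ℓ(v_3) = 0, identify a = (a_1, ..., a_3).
a = (0, 0, -1)

Write a = (a_1, ..., a_3) in the standard basis. For each basis vector v_i, ℓ(v_i) = <v_i, a> is a linear equation in the a_j's. Collect the n equations into a matrix system V a = ℓ, where row i of V is v_i (expressed in the standard basis). Since V is invertible (lower-triangular with 1s on the diagonal, up to permutation), solve by back-substitution:
  V =
[[1, 0, 0],
 [-1, -1, 1],
 [0, 1, 0]]
  V a = (0, -1, 0)
Solving gives a = (0, 0, -1).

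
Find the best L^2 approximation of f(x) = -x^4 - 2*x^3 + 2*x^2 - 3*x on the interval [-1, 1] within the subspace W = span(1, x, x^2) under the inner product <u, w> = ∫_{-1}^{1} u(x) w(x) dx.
g(x) = 8*x^2/7 - 21*x/5 + 3/35

The best approximation g ∈ W is the orthogonal projection of f onto W. Writing g = a_0 + a_1 x + a_2 x^2, the coefficients solve the normal equations G · a = b where
  G_{ij} = <φ_i, φ_j> and b_i = <f, φ_i>, with φ_0 = 1, φ_1 = x, φ_2 = x^2.
G =
  [2, 0, 2/3]
  [0, 2/3, 0]
  [2/3, 0, 2/5],
b = (14/15, -14/5, 18/35).
Solving gives a_0 = 3/35, a_1 = -21/5, a_2 = 8/7, so
  g(x) = 8*x^2/7 - 21*x/5 + 3/35.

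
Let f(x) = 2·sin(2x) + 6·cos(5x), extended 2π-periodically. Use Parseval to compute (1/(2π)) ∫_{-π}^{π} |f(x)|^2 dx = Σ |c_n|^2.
Σ |c_n|^2 = 20

Expand |f|^2 and use orthogonality of {sin(nx), cos(mx)} on [-π, π]:
  ∫_{-π}^{π} sin(nx)^2 dx = π, ∫ cos(mx)^2 dx = π, and cross terms integrate to 0.
So ∫_{-π}^{π} f(x)^2 dx = 2^2 · π + 6^2 · π = (4 + 36)π.
Divide by 2π: (4 + 36)/2 = 20.
By Parseval, this equals Σ |c_n|^2.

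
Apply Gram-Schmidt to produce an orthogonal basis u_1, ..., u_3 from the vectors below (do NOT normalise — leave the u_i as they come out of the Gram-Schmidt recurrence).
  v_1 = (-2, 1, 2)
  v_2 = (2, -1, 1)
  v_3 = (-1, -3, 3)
Orthogonal basis:
  u_1 = (-2, 1, 2)
  u_2 = (4/3, -2/3, 5/3)
  u_3 = (-7/5, -14/5, 0)

Apply the Gram-Schmidt recurrence
  u_1 = v_1
  u_i = v_i − Σ_{j<i} ((v_i · u_j) / (u_j · u_j)) · u_j.

Step by step this gives:
  u_1 = (-2, 1, 2)
  u_2 = (4/3, -2/3, 5/3)
  u_3 = (-7/5, -14/5, 0)

Orthogonality check:
  u_2 · u_1 = 0 (should be 0)
  u_3 · u_1 = 0 (should be 0)
  u_3 · u_2 = 0 (should be 0)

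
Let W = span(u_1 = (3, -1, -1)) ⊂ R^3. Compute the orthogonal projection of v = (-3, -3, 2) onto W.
proj_W(v) = (-24/11, 8/11, 8/11)

Set up U = [u_1 | ... | u_1] ∈ R^(3×1). The projector onto W = col(U) is P = U (U^T U)^(-1) U^T.
Compute U^T U =
  [11],
and U^T v = (-8).
Solve U^T U · c = U^T v for the coefficients: c = (-8/11). The projection is proj_W(v) = U c.
Check: (v - proj_W(v)) · u_1 = 0  (should be 0).
Result: proj_W(v) = (-24/11, 8/11, 8/11).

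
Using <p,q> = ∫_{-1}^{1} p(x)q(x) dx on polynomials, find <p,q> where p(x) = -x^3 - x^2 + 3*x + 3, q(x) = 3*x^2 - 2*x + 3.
<p,q> = 88/5

Expand the product: p(x)·q(x) = -3*x^5 - x^4 + 8*x^3 + 3*x + 9.
∫_{-1}^{1} of each monomial x^k gives [2/(k+1) if k even, 0 if k odd]. Integrating term-by-term (or equivalently evaluating the antiderivative F(x) = -x^6/2 - x^5/5 + 2*x^4 + 3*x^2/2 + 9*x at the endpoints):
  F(1) − F(−1) = 59/5 − (-29/5) = 88/5.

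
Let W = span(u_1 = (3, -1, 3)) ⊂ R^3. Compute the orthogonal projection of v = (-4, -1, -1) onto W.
proj_W(v) = (-42/19, 14/19, -42/19)

Set up U = [u_1 | ... | u_1] ∈ R^(3×1). The projector onto W = col(U) is P = U (U^T U)^(-1) U^T.
Compute U^T U =
  [19],
and U^T v = (-14).
Solve U^T U · c = U^T v for the coefficients: c = (-14/19). The projection is proj_W(v) = U c.
Check: (v - proj_W(v)) · u_1 = 0  (should be 0).
Result: proj_W(v) = (-42/19, 14/19, -42/19).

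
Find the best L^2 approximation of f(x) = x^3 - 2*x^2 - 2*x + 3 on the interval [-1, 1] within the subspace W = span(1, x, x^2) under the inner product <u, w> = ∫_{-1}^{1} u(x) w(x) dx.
g(x) = -2*x^2 - 7*x/5 + 3

The best approximation g ∈ W is the orthogonal projection of f onto W. Writing g = a_0 + a_1 x + a_2 x^2, the coefficients solve the normal equations G · a = b where
  G_{ij} = <φ_i, φ_j> and b_i = <f, φ_i>, with φ_0 = 1, φ_1 = x, φ_2 = x^2.
G =
  [2, 0, 2/3]
  [0, 2/3, 0]
  [2/3, 0, 2/5],
b = (14/3, -14/15, 6/5).
Solving gives a_0 = 3, a_1 = -7/5, a_2 = -2, so
  g(x) = -2*x^2 - 7*x/5 + 3.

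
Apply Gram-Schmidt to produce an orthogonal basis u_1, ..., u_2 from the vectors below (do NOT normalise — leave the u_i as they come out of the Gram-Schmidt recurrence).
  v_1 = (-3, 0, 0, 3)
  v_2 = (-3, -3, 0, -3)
Orthogonal basis:
  u_1 = (-3, 0, 0, 3)
  u_2 = (-3, -3, 0, -3)

Apply the Gram-Schmidt recurrence
  u_1 = v_1
  u_i = v_i − Σ_{j<i} ((v_i · u_j) / (u_j · u_j)) · u_j.

Step by step this gives:
  u_1 = (-3, 0, 0, 3)
  u_2 = (-3, -3, 0, -3)

Orthogonality check:
  u_2 · u_1 = 0 (should be 0)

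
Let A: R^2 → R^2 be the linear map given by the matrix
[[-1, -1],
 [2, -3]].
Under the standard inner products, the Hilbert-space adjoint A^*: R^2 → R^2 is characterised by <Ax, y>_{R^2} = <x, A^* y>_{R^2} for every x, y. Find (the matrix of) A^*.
A^* = A^T =
[[-1, 2],
 [-1, -3]]

For real matrices with standard dot products, the defining identity <Ax, y> = <x, A^* y> gives (Ax)^T y = x^T (A^*) y, i.e. x^T A^T y = x^T (A^*) y. Since this holds for all x, y, we must have A^* = A^T. Therefore
A^* =
[[-1, 2],
 [-1, -3]].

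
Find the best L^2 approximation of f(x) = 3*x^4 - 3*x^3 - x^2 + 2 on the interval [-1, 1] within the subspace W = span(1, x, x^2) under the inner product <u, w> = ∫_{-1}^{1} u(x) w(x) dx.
g(x) = 11*x^2/7 - 9*x/5 + 61/35

The best approximation g ∈ W is the orthogonal projection of f onto W. Writing g = a_0 + a_1 x + a_2 x^2, the coefficients solve the normal equations G · a = b where
  G_{ij} = <φ_i, φ_j> and b_i = <f, φ_i>, with φ_0 = 1, φ_1 = x, φ_2 = x^2.
G =
  [2, 0, 2/3]
  [0, 2/3, 0]
  [2/3, 0, 2/5],
b = (68/15, -6/5, 188/105).
Solving gives a_0 = 61/35, a_1 = -9/5, a_2 = 11/7, so
  g(x) = 11*x^2/7 - 9*x/5 + 61/35.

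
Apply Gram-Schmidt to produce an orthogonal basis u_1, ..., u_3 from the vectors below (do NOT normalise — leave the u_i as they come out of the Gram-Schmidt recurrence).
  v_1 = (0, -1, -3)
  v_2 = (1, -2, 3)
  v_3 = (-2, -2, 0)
Orthogonal basis:
  u_1 = (0, -1, -3)
  u_2 = (1, -27/10, 9/10)
  u_3 = (-216/91, -72/91, 24/91)

Apply the Gram-Schmidt recurrence
  u_1 = v_1
  u_i = v_i − Σ_{j<i} ((v_i · u_j) / (u_j · u_j)) · u_j.

Step by step this gives:
  u_1 = (0, -1, -3)
  u_2 = (1, -27/10, 9/10)
  u_3 = (-216/91, -72/91, 24/91)

Orthogonality check:
  u_2 · u_1 = 0 (should be 0)
  u_3 · u_1 = 0 (should be 0)
  u_3 · u_2 = 0 (should be 0)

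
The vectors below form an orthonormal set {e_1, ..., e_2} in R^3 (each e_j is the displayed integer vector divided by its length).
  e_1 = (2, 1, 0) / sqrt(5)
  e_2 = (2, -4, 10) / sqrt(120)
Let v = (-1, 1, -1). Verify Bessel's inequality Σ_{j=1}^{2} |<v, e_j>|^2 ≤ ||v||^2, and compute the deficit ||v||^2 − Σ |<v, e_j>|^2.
Σ |<v, e_j>|^2 = 7/3; ||v||^2 = 3; deficit = 2/3

Write each e_j = u_j / sqrt(<u_j, u_j>) where u_j is the displayed integer vector. Then <v, e_j> = <v, u_j> / sqrt(<u_j, u_j>), so |<v, e_j>|^2 = <v, u_j>^2 / <u_j, u_j>.
Coefficients: <v, e_1> = -1/sqrt(5), <v, e_2> = -16/sqrt(120).
Square and sum: Σ |<v, e_j>|^2 = 7/3.
Compute ||v||^2 = v·v = 3.
Deficit = 3 − 7/3 = 2/3 ≥ 0, confirming Bessel's inequality. (The deficit equals ||v − Σ <v,e_j> e_j||^2, the squared distance from v to span{e_j}.)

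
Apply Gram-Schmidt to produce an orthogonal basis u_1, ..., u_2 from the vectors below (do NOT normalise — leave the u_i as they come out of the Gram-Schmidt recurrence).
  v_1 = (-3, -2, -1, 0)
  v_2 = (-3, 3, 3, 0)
Orthogonal basis:
  u_1 = (-3, -2, -1, 0)
  u_2 = (-3, 3, 3, 0)

Apply the Gram-Schmidt recurrence
  u_1 = v_1
  u_i = v_i − Σ_{j<i} ((v_i · u_j) / (u_j · u_j)) · u_j.

Step by step this gives:
  u_1 = (-3, -2, -1, 0)
  u_2 = (-3, 3, 3, 0)

Orthogonality check:
  u_2 · u_1 = 0 (should be 0)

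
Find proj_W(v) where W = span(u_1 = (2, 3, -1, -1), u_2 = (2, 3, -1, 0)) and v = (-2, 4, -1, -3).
proj_W(v) = (9/7, 27/14, -9/14, -3)

Set up U = [u_1 | ... | u_2] ∈ R^(4×2). The projector onto W = col(U) is P = U (U^T U)^(-1) U^T.
Compute U^T U =
  [15, 14]
  [14, 14],
and U^T v = (12, 9).
Solve U^T U · c = U^T v for the coefficients: c = (3, -33/14). The projection is proj_W(v) = U c.
Check: (v - proj_W(v)) · u_1 = 0  (should be 0).
Check: (v - proj_W(v)) · u_2 = 0  (should be 0).
Result: proj_W(v) = (9/7, 27/14, -9/14, -3).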